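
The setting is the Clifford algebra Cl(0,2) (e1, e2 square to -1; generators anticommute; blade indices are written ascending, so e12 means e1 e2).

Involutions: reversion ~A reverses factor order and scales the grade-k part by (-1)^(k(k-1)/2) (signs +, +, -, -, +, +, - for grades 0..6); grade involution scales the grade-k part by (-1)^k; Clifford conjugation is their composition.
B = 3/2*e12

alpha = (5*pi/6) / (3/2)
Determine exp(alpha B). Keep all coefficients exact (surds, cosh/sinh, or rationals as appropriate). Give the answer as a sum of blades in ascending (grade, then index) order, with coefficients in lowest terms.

B^2 = (3/2)^2*(e12)^2 = 9/4*(-1) = -9/4 (a basis 2-blade squares to minus the product of its generators' squares).
B^2 = -9/4 — the series telescopes trigonometrically here: l = 3/2, alpha*l = 5*pi/6, so exp(alpha B) = cos(5*pi/6) + (sin(5*pi/6)/(3/2))*B = -sqrt(3)/2 + (1/3)*B.
Answer: -sqrt(3)/2 + 1/2*e12


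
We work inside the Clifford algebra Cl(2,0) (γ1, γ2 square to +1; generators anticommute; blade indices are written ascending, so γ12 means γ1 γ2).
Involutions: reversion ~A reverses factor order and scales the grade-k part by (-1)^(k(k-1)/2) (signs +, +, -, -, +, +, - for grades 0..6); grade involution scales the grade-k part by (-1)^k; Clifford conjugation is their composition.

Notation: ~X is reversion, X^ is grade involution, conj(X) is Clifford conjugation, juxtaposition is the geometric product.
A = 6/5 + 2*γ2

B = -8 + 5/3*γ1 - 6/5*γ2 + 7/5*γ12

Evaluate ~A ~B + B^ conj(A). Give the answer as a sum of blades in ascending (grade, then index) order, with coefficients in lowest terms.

first term: -12 + 24/5*γ1 - 436/25*γ2 - 376/75*γ12
second term: -12 - 24/5*γ1 + 436/25*γ2 + 376/75*γ12
Answer: -24


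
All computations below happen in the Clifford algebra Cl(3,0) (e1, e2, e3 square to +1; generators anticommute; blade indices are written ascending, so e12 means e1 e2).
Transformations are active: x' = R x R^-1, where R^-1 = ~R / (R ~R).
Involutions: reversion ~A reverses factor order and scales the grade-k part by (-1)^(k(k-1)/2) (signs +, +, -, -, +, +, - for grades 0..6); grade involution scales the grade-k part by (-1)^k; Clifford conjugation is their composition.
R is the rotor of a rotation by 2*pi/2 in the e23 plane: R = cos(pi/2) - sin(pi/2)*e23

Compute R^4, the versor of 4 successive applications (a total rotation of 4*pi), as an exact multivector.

Rotor phase runs at HALF the rotation angle; powers of one rotor simply add phase, so after 4 steps in e23 the phase is 4*pi/2 = 2*pi and R^4 = cos(2*pi) - sin(2*pi)*e23.
cos(2*pi) = 1 and sin(2*pi) = 0, so R^4 = 1. The total rotation 4*pi is 2 full turns, so every vector returns to itself, yet the rotor is +1, back on the identity sheet (an even number of 2*pi turns).
Answer: 1


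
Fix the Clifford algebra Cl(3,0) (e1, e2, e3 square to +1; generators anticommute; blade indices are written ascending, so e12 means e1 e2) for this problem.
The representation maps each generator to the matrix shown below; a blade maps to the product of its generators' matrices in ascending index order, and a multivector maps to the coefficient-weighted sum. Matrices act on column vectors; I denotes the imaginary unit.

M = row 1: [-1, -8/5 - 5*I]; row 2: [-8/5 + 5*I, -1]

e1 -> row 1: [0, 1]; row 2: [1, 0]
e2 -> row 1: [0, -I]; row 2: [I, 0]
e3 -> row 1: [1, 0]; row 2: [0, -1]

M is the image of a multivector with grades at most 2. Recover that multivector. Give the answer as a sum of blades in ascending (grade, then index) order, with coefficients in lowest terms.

Method: 1, rho(e1), rho(e2), rho(e3) form a trace-orthogonal basis of the 2x2 complex matrices (tr(X Y) = 2 if X = Y, else 0), so M = m0*1 + m1*rho(e1) + m2*rho(e2) + m3*rho(e3) with m0 = tr(M)/2 = -1, m1 = tr(M rho(e1))/2 = -8/5, m2 = tr(M rho(e2))/2 = 5, m3 = tr(M rho(e3))/2 = 0.
Multiplying table entries, the bivector images are rho(e12) = I*rho(e3), rho(e13) = -I*rho(e2), rho(e23) = I*rho(e1); with real blade coefficients the real parts of m0..m3 are the coefficients of 1, e1, e2, e3 and the imaginary parts give the bivectors (e23: Im m1, e13: -Im m2, e12: Im m3).
Answer: -1 - 8/5*e1 + 5*e2


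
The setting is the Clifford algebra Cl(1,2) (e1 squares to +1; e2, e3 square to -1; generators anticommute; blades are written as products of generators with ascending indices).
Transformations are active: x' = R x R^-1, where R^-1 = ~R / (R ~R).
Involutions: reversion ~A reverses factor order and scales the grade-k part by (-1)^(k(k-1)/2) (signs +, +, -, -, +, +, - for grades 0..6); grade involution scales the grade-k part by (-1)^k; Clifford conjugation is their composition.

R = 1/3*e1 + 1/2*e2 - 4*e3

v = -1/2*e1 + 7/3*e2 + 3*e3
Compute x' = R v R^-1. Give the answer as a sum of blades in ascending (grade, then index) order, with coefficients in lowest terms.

~R = 1/3*e1 + 1/2*e2 - 4*e3, and R ~R = -581/36, so R^-1 = ~R / (-581/36).
R v = 32/3 + 37/36*e1 e2 - e1 e3 + 65/6*e2 e3
Answer: 69/1162*e1 - 5219/1743*e2 + 1329/581*e3


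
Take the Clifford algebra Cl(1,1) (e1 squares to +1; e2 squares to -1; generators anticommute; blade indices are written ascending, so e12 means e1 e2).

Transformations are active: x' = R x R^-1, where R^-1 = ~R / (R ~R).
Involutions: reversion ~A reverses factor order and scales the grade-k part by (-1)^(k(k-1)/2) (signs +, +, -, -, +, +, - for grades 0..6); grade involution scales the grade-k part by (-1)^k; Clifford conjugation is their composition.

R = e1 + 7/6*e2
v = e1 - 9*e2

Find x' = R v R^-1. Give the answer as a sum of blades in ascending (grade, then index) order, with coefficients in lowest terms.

~R = e1 + 7/6*e2, and R ~R = -13/36, so R^-1 = ~R / (-13/36).
R v = 23/2 - 61/6*e12
Answer: -841/13*e1 - 849/13*e2


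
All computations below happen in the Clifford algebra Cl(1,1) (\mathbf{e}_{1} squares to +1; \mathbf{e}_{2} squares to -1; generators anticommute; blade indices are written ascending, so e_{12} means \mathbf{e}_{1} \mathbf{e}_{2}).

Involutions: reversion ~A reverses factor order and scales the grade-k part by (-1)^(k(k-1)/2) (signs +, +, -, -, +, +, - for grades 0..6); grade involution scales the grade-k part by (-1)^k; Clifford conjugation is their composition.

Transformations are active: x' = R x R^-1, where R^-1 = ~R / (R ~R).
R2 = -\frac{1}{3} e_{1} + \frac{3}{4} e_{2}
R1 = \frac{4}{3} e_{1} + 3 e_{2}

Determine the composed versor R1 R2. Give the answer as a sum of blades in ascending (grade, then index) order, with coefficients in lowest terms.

Distribute over the terms of R1 (each basis-blade product reordered to ascending indices, repeated generators contracted through their squares):
(\frac{4}{3} e_{1}) R2 = -\frac{4}{9} + e_{12}
(3 e_{2}) R2 = -\frac{9}{4} + e_{12}
Summing the partial products and collecting blades:
Answer: -\frac{97}{36} + 2 e_{12}


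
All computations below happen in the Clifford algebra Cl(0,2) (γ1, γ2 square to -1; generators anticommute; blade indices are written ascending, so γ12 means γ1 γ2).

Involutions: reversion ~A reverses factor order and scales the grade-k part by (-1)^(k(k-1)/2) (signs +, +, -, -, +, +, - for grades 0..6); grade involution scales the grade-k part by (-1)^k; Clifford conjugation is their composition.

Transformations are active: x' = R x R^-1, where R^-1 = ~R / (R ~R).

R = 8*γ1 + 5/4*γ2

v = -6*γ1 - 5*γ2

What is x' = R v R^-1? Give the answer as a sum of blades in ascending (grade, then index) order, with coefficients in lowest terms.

~R = 8*γ1 + 5/4*γ2, and R ~R = -1049/16, so R^-1 = ~R / (-1049/16).
R v = 217/4 - 65/2*γ12
Answer: -7594/1049*γ1 + 3075/1049*γ2


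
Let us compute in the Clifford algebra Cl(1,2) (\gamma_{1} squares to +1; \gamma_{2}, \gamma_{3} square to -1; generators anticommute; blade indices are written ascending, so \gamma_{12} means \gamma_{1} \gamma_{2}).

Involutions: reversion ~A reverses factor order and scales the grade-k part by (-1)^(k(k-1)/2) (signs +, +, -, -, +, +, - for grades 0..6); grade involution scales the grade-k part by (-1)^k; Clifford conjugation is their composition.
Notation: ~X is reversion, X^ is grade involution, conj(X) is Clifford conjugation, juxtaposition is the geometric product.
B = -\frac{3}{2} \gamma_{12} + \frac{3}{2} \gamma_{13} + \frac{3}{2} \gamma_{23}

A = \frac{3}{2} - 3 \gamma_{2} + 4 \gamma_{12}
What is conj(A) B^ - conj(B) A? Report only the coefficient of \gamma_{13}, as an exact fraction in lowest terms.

first term: 6 - \frac{9}{2} \gamma_{1} - \frac{9}{2} \gamma_{3} - \frac{9}{4} \gamma_{12} + \frac{33}{4} \gamma_{13} + \frac{33}{4} \gamma_{23} - \frac{9}{2} \gamma_{123}
second term: 6 + \frac{9}{2} \gamma_{1} + \frac{9}{2} \gamma_{3} + \frac{9}{4} \gamma_{12} - \frac{33}{4} \gamma_{13} - \frac{33}{4} \gamma_{23} - \frac{9}{2} \gamma_{123}
Answer: \frac{33}{2}


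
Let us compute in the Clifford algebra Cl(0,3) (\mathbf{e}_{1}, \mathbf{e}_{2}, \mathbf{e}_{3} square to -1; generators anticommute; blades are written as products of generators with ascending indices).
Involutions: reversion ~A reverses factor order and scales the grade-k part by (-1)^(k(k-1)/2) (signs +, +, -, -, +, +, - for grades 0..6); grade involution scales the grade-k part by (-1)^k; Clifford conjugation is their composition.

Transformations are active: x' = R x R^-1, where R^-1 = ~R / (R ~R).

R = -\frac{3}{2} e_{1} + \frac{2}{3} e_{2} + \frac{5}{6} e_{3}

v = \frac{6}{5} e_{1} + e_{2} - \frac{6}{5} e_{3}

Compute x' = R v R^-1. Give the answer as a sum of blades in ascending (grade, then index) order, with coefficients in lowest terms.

~R = -\frac{3}{2} e_{1} + \frac{2}{3} e_{2} + \frac{5}{6} e_{3}, and R ~R = -\frac{61}{18}, so R^-1 = ~R / (-\frac{61}{18}).
R v = \frac{32}{15} - \frac{23}{10} e_{1} e_{2} + \frac{4}{5} e_{1} e_{3} - \frac{49}{30} e_{2} e_{3}
Answer: \frac{42}{61} e_{1} - \frac{561}{305} e_{2} + \frac{46}{305} e_{3}


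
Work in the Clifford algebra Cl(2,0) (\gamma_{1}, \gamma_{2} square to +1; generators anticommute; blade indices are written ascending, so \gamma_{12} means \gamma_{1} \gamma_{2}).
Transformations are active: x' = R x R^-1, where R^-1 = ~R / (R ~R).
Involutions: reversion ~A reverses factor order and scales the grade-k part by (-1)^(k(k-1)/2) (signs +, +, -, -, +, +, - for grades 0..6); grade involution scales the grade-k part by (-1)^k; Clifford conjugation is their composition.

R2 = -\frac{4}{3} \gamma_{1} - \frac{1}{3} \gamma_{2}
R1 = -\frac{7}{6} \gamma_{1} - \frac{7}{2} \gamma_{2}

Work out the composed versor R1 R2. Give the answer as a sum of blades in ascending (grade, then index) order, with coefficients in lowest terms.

Distribute over the terms of R1 (each basis-blade product reordered to ascending indices, repeated generators contracted through their squares):
(-\frac{7}{6} \gamma_{1}) R2 = \frac{14}{9} + \frac{7}{18} \gamma_{12}
(-\frac{7}{2} \gamma_{2}) R2 = \frac{7}{6} - \frac{14}{3} \gamma_{12}
Summing the partial products and collecting blades:
Answer: \frac{49}{18} - \frac{77}{18} \gamma_{12}


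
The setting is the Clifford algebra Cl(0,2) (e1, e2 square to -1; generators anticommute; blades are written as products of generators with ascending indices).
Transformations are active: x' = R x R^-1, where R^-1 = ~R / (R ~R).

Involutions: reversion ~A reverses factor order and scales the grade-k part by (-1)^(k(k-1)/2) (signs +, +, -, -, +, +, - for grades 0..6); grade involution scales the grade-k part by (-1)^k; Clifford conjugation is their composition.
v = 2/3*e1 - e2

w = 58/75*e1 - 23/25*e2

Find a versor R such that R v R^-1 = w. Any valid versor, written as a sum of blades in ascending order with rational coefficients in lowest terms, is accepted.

Construction: equal norms (both -13/9) license R = v + w = 36/25*e1 - 48/25*e2 — nothing changes along that direction, while (v - w)/2 changes sign, so v maps onto w.
Answer: 36/25*e1 - 48/25*e2


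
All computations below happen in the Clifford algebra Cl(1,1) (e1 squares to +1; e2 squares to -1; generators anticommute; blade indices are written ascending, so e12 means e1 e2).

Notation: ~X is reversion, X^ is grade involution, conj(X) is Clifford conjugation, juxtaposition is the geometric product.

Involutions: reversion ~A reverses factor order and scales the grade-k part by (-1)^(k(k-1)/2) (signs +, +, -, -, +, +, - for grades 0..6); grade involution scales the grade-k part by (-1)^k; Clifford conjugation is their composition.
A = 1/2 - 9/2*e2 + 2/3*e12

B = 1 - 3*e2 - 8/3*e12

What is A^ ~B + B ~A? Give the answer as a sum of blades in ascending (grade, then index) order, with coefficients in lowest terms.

first term: 142/9 + 14*e1 + 3*e2 + 2*e12
second term: -101/9 - 10*e1 - 6*e2 - 2*e12
Answer: 41/9 + 4*e1 - 3*e2


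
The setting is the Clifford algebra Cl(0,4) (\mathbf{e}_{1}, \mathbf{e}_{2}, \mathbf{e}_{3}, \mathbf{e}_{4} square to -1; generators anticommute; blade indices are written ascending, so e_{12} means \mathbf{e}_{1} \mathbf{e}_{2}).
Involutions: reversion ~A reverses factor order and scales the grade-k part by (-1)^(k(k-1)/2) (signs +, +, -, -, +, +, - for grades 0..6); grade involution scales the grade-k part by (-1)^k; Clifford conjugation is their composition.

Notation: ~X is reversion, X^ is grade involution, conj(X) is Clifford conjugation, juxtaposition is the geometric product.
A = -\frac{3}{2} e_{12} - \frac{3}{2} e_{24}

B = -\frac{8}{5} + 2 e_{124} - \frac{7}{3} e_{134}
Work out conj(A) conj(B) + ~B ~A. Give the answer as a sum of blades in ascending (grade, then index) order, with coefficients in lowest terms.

first term: -3 e_{1} - 3 e_{4} - \frac{12}{5} e_{12} - \frac{12}{5} e_{24} - \frac{7}{2} e_{123} - \frac{7}{2} e_{234}
second term: 3 e_{1} + 3 e_{4} - \frac{12}{5} e_{12} - \frac{12}{5} e_{24} - \frac{7}{2} e_{123} - \frac{7}{2} e_{234}
Answer: -\frac{24}{5} e_{12} - \frac{24}{5} e_{24} - 7 e_{123} - 7 e_{234}


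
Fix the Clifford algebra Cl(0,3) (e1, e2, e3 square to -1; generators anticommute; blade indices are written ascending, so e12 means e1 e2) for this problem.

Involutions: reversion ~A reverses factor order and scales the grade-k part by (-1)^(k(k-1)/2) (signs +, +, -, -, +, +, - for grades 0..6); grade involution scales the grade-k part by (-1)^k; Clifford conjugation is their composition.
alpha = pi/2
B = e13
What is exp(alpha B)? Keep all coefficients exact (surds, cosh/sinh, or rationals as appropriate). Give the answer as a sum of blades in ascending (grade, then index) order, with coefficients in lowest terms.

B^2 = (1)^2*(e13)^2 = 1*(-1) = -1 (a basis 2-blade squares to minus the product of its generators' squares).
B^2 = -1 — the negative square puts this in the circular regime; l = 1, alpha*l = pi/2, so exp(alpha B) = cos(pi/2) + (sin(pi/2)/1)*B = 0 + (1)*B.
Answer: e13


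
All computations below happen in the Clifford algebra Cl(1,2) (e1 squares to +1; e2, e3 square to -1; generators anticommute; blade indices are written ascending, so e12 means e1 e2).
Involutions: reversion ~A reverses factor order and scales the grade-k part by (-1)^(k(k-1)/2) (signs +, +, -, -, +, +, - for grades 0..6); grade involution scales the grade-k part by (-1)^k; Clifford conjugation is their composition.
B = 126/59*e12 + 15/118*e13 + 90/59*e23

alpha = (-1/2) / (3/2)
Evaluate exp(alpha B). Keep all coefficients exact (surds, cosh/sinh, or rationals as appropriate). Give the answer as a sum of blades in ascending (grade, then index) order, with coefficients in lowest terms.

B^2 term by term: the squares give (126/59)^2*(e12)^2 + (15/118)^2*(e13)^2 + (90/59)^2*(e23)^2 = 15876/3481*(+1) + 225/13924*(+1) + 8100/3481*(-1) = 9/4 (each basis 2-blade squares to minus the product of its generators' squares); cross terms between blades sharing an index anticommute and cancel. So B^2 = 9/4.
B^2 = 9/4 — since the square is positive, the closed form is hyperbolic: l = 3/2, alpha*l = -1/2, so exp(alpha B) = cosh(-1/2) + (sinh(-1/2)/(3/2))*B = cosh(1/2) + (-2*sinh(1/2)/3)*B.
Answer: cosh(1/2) - 84*sinh(1/2)/59*e12 - 5*sinh(1/2)/59*e13 - 60*sinh(1/2)/59*e23


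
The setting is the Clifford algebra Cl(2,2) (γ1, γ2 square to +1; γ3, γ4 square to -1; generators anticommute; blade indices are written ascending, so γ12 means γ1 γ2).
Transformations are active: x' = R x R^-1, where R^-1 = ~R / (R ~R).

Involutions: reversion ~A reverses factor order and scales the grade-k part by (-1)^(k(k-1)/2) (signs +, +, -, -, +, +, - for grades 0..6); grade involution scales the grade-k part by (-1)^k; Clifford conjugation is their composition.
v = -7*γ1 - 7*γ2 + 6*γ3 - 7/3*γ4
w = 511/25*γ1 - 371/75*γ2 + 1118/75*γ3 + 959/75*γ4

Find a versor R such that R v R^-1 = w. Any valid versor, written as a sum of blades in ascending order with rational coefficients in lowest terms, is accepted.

Sketch: the shared square 509/9 makes R = v + w = 336/25*γ1 - 896/75*γ2 + 1568/75*γ3 + 784/75*γ4 the natural versor; its sandwich fixes that direction, negates (v - w)/2, and sends v to w.
Answer: 336/25*γ1 - 896/75*γ2 + 1568/75*γ3 + 784/75*γ4


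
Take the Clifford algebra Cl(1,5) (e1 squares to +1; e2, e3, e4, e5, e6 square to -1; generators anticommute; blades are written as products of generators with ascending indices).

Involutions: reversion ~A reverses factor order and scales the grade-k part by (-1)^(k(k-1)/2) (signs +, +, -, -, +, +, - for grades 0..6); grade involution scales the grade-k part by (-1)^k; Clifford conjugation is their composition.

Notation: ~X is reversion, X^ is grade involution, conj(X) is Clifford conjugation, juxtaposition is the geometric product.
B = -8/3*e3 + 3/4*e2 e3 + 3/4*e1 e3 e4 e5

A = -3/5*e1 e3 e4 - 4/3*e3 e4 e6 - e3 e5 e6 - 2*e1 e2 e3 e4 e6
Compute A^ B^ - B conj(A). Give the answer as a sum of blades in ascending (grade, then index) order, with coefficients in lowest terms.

first term: -9/20*e5 + 8/5*e1 e4 - 32/9*e4 e6 - 8/3*e5 e6 + 9/20*e1 e2 e4 - 3/4*e1 e4 e6 - e1 e5 e6 + e2 e4 e6 + 9/4*e2 e5 e6 - 16/3*e1 e2 e4 e6
second term: -9/20*e5 + 8/5*e1 e4 - 32/9*e4 e6 - 8/3*e5 e6 + 9/20*e1 e2 e4 - 9/4*e1 e4 e6 + e1 e5 e6 + e2 e4 e6 - 3/4*e2 e5 e6 + 16/3*e1 e2 e4 e6
Answer: 3/2*e1 e4 e6 - 2*e1 e5 e6 + 3*e2 e5 e6 - 32/3*e1 e2 e4 e6


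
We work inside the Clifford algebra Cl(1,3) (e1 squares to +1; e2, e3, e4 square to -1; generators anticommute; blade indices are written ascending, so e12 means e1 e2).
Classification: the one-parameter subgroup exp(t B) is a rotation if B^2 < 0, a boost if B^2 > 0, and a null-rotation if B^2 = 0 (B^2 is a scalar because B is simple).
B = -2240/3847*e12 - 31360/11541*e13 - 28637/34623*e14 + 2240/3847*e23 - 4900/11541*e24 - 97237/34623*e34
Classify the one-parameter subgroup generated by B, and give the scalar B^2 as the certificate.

B^2 term by term: the squares give (-2240/3847)^2*(e12)^2 + (-31360/11541)^2*(e13)^2 + (-28637/34623)^2*(e14)^2 + (2240/3847)^2*(e23)^2 + (-4900/11541)^2*(e24)^2 + (-97237/34623)^2*(e34)^2 = 5017600/14799409*(+1) + 983449600/133194681*(+1) + 820077769/1198752129*(+1) + 5017600/14799409*(-1) + 24010000/133194681*(-1) + 9455034169/1198752129*(-1) = 0 (each basis 2-blade squares to minus the product of its generators' squares); cross terms between blades sharing an index anticommute and cancel; the commuting (index-disjoint) pairs give grade-4 terms 2*c*c'*(blade product), which cancel blade by blade — e1234: 435621760/133194681 - 307328000/133194681 - 128293760/133194681 = 0 — confirming B is simple. So B^2 = 0.
Answer: null-rotation, certificate B^2 = 0. Note: conjugating B changes its blade decomposition but never the scalar B^2 = 0, whose sign settles the classification.


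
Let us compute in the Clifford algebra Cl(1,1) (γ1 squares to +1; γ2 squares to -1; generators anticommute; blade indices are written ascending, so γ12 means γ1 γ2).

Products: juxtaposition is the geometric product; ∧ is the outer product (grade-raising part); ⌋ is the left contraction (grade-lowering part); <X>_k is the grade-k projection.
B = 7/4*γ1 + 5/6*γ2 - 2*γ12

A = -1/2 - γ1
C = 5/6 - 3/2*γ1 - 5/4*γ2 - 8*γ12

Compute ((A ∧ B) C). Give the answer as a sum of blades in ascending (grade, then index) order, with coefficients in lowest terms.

step 1: -7/8*γ1 - 5/12*γ2 + 1/6*γ12
step 2: -13/24 + 45/16*γ1 + 497/72*γ2 + 175/288*γ12
Answer: -13/24 + 45/16*γ1 + 497/72*γ2 + 175/288*γ12


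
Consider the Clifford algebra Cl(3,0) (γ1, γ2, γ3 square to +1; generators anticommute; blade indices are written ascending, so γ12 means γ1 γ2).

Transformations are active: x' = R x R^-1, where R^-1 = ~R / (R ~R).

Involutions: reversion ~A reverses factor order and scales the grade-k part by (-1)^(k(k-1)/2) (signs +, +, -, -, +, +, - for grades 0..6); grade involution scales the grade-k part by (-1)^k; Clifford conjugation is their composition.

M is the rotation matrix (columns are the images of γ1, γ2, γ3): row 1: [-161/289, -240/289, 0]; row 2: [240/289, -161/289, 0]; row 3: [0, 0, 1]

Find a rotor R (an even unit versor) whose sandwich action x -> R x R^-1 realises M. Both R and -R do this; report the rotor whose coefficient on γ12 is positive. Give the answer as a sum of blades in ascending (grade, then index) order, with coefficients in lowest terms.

Method: write R = a + b12*γ12 + b13*γ13 + b23*γ23 with a^2 + b12^2 + b13^2 + b23^2 = 1 (so R^-1 = ~R). Expanding the columns R e_j ~R gives tr M = 4a^2 - 1 and, from the antisymmetric part, M21 - M12 = -4a*b12, M13 - M31 = 4a*b13, M32 - M23 = -4a*b23.
Here tr M = -33/289, so a^2 = (1 + tr M)/4 = 64/289 and a = ±8/17. Taking a = 8/17: M21 - M12 = 480/289, M13 - M31 = 0, M32 - M23 = 0, giving b12 = -15/17, b13 = 0, b23 = 0, i.e. R = 8/17 - 15/17*γ12.
Its γ12 coefficient is negative, so report the other preimage -R.
Answer: -8/17 + 15/17*γ12. Key observation: the double cover Spin(3) -> SO(3) sends R and -R to the same matrix (trace -33/289 here), so the stated sign of the γ12 coefficient is what selects one sheet.


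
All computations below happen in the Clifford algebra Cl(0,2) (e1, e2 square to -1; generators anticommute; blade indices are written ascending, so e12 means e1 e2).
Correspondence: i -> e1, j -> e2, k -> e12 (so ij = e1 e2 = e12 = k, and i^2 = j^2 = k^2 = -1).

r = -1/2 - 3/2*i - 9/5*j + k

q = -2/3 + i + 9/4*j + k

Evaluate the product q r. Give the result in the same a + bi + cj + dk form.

In blades: q = -2/3 + e1 + 9/4*e2 + e12, r = -1/2 - 3/2*e1 - 9/5*e2 + e12.
Distribute q over r term by term (generator squares from the signature, products reordered to ascending indices): (-2/3)*r = 1/3 + e1 + 6/5*e2 - 2/3*e12; (e1)*r = 3/2 - 1/2*e1 - e2 - 9/5*e12; (9/4*e2)*r = 81/20 + 9/4*e1 - 9/8*e2 + 27/8*e12; (e12)*r = -1 + 9/5*e1 - 3/2*e2 - 1/2*e12.
Sum: 293/60 + 91/20*e1 - 97/40*e2 + 49/120*e12; translating back through the correspondence:
Answer: 293/60 + 91/20*i - 97/40*j + 49/120*k


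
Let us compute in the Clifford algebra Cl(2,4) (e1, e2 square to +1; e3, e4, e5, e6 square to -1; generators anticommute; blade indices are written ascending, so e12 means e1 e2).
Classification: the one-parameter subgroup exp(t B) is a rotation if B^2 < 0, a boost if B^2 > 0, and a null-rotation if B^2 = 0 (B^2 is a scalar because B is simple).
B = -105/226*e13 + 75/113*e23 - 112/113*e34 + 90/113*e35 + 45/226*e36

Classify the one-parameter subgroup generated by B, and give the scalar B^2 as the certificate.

B^2 term by term: the squares give (-105/226)^2*(e13)^2 + (75/113)^2*(e23)^2 + (-112/113)^2*(e34)^2 + (90/113)^2*(e35)^2 + (45/226)^2*(e36)^2 = 11025/51076*(+1) + 5625/12769*(+1) + 12544/12769*(-1) + 8100/12769*(-1) + 2025/51076*(-1) = -1 (each basis 2-blade squares to minus the product of its generators' squares); cross terms between blades sharing an index anticommute and cancel. So B^2 = -1.
Answer: rotation, certificate B^2 = -1. The invariant at work: B^2 = -1 is unchanged by conjugation, hence its sign classifies the subgroup whatever basis B is written in.


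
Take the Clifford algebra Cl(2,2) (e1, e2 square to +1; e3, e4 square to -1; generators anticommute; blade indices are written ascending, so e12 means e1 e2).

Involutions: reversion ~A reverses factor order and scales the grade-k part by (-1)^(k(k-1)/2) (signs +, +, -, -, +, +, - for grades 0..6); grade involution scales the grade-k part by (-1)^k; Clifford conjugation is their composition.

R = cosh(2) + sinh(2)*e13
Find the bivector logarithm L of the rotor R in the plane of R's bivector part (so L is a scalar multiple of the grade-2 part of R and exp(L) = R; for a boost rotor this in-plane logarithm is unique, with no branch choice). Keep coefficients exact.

The scalar part of R is cosh(2), which fixes the rapidity magnitude through cosh (cosh is even, so it cannot fix the sign — the bivector part carries that); dividing the bivector part by sinh of the rapidity gives the plane, and L = rapidity * plane, where the joint sign ambiguity of (rapidity, plane) cancels in the product.
Concretely: cosh(rapidity) = cosh(2) gives rapidity = ±2, and since rapidity/sinh(rapidity) is even the sign is immaterial: L = (rapidity/sinh(rapidity)) * <R>_2 = (2/sinh(2)) * <R>_2.
Answer: 2*e13


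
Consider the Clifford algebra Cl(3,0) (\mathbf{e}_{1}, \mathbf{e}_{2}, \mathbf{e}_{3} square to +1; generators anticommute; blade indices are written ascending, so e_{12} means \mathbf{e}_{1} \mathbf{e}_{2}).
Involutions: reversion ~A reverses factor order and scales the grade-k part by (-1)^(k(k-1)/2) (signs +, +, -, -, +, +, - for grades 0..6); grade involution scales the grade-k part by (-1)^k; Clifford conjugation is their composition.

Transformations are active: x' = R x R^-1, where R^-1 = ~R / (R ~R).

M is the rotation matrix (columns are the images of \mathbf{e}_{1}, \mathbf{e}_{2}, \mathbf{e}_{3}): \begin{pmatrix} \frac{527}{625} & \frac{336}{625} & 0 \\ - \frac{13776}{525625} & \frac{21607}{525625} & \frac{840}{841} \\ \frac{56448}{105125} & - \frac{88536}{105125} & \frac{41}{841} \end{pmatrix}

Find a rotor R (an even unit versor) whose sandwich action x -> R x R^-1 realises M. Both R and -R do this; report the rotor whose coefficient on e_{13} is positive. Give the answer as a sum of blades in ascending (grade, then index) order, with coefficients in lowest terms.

Method: write R = a + b12*e_{12} + b13*e_{13} + b23*e_{23} with a^2 + b12^2 + b13^2 + b23^2 = 1 (so R^-1 = ~R). Expanding the columns R e_j ~R gives tr M = 4a^2 - 1 and, from the antisymmetric part, M21 - M12 = -4a*b12, M13 - M31 = 4a*b13, M32 - M23 = -4a*b23.
Here tr M = \frac{490439}{525625}, so a^2 = (1 + tr M)/4 = \frac{254016}{525625} and a = ±\frac{504}{725}. Taking a = \frac{504}{725}: M21 - M12 = -\frac{296352}{525625}, M13 - M31 = -\frac{56448}{105125}, M32 - M23 = -\frac{193536}{105125}, giving b12 = \frac{147}{725}, b13 = -\frac{28}{145}, b23 = \frac{96}{145}, i.e. R = \frac{504}{725} + \frac{147}{725} e_{12} - \frac{28}{145} e_{13} + \frac{96}{145} e_{23}.
Its e_{13} coefficient is negative, so report the other preimage -R.
Answer: -\frac{504}{725} - \frac{147}{725} e_{12} + \frac{28}{145} e_{13} - \frac{96}{145} e_{23}. Sheet selection: the two-to-one cover makes ±R indistinguishable at the matrix level (trace \frac{490439}{525625}), so uniqueness comes from the required sign on e_{13}.


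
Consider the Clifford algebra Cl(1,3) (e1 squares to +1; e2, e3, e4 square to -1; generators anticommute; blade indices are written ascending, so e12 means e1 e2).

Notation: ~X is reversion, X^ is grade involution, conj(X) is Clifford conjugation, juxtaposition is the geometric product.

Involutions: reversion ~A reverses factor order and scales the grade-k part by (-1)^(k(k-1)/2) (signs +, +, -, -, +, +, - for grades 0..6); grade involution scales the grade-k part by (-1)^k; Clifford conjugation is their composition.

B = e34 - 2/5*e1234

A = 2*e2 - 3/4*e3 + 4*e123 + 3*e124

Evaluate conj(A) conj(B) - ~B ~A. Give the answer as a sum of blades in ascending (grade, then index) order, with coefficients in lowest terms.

first term: -6/5*e3 + 47/20*e4 - 3*e123 + 43/10*e124 + 4/5*e134 + 2*e234
second term: -6/5*e3 + 47/20*e4 - 3*e123 + 43/10*e124 + 4/5*e134 - 2*e234
Answer: 4*e234


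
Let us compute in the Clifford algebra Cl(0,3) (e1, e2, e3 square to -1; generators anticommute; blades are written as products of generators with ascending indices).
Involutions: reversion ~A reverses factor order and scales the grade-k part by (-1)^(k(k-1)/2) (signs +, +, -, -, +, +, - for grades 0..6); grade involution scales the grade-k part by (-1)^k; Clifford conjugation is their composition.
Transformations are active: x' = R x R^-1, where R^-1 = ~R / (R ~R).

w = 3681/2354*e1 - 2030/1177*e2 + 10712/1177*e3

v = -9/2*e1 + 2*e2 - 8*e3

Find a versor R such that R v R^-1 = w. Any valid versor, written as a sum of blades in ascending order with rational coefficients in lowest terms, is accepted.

Since q(v) = q(w) = -353/4, the sum R = v + w = -3456/1177*e1 + 324/1177*e2 + 1296/1177*e3 does the job whenever invertible.
Answer: -3456/1177*e1 + 324/1177*e2 + 1296/1177*e3


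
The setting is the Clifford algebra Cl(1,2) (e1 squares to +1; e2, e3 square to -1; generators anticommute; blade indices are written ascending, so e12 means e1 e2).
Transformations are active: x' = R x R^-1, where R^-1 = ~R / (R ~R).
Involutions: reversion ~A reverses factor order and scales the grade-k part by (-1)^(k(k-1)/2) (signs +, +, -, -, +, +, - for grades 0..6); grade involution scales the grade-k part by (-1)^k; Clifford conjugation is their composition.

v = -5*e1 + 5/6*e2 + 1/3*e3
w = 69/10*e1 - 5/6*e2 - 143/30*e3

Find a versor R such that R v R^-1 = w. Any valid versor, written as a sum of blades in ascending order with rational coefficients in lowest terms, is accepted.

Take R = v + w = 19/10*e1 - 133/30*e3. Because q(v) = q(w) = 871/36, conjugation by R sends v exactly to w.
Answer: 19/10*e1 - 133/30*e3


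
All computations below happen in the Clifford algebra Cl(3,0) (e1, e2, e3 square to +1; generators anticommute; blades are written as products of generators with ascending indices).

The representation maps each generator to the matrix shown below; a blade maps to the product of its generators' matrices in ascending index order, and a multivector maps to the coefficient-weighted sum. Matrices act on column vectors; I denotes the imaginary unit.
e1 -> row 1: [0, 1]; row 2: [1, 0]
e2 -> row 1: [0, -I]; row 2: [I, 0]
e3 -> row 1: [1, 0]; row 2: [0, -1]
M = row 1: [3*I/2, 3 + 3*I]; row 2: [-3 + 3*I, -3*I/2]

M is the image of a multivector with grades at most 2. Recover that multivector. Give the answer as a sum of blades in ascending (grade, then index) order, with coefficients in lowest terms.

Method: 1, rho(e1), rho(e2), rho(e3) form a trace-orthogonal basis of the 2x2 complex matrices (tr(X Y) = 2 if X = Y, else 0), so M = m0*1 + m1*rho(e1) + m2*rho(e2) + m3*rho(e3) with m0 = tr(M)/2 = 0, m1 = tr(M rho(e1))/2 = 3*I, m2 = tr(M rho(e2))/2 = 3*I, m3 = tr(M rho(e3))/2 = 3*I/2.
Multiplying table entries, the bivector images are rho(e1 e2) = I*rho(e3), rho(e1 e3) = -I*rho(e2), rho(e2 e3) = I*rho(e1); with real blade coefficients the real parts of m0..m3 are the coefficients of 1, e1, e2, e3 and the imaginary parts give the bivectors (e2 e3: Im m1, e1 e3: -Im m2, e1 e2: Im m3).
Answer: 3/2*e1 e2 - 3*e1 e3 + 3*e2 e3


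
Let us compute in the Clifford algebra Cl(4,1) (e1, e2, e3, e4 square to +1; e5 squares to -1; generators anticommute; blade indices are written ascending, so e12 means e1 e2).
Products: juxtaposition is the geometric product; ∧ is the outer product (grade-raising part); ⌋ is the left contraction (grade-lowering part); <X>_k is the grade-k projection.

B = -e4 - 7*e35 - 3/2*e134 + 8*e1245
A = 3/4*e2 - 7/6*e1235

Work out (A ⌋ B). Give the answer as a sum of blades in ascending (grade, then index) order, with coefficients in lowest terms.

step 1: -6*e145
Answer: -6*e145


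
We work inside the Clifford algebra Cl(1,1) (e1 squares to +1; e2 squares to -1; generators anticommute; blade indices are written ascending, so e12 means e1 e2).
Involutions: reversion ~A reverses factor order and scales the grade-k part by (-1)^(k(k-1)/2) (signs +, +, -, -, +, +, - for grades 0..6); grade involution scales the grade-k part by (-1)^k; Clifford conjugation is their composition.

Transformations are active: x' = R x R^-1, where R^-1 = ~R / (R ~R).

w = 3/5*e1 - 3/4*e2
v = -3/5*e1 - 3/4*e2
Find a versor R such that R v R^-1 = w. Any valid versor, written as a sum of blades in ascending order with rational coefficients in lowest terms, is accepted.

Equal squares first: v^2 = w^2 = -81/400. Then v + w = -3/2*e2 is a versor taking v to w, provided it is invertible.
Answer: -3/2*e2


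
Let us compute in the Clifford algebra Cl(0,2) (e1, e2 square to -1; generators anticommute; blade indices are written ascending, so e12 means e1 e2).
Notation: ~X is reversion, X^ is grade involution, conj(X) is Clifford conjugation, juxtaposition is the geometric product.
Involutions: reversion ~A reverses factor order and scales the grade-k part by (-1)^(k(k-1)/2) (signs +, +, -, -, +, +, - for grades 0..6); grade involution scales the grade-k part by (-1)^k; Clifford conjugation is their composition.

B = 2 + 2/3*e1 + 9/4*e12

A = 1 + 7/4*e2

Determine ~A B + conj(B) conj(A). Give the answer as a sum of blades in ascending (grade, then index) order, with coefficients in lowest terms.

first term: 2 + 221/48*e1 + 7/2*e2 + 13/12*e12
second term: 2 - 221/48*e1 - 7/2*e2 - 13/12*e12
Answer: 4


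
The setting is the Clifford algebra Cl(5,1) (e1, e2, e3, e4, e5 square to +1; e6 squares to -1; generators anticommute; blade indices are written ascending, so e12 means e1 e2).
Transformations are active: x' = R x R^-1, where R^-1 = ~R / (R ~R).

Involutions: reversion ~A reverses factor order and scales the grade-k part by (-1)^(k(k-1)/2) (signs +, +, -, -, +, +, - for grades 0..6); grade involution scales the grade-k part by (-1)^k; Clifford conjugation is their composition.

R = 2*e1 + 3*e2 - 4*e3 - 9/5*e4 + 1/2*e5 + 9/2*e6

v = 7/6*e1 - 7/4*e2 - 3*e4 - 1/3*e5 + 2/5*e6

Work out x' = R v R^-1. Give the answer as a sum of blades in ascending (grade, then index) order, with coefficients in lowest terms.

~R = 2*e1 + 3*e2 - 4*e3 - 9/5*e4 + 1/2*e5 + 9/2*e6, and R ~R = 306/25, so R^-1 = ~R / (306/25).
R v = 31/60 - 7*e12 + 14/3*e13 - 39/10*e14 - 5/4*e15 - 89/20*e16 - 7*e23 - 243/20*e24 - 1/8*e25 + 363/40*e26 + 12*e34 + 4/3*e35 - 8/5*e36 + 21/10*e45 + 639/50*e46 + 17/10*e56
Answer: -458/459*e1 + 613/306*e2 - 155/459*e3 + 581/204*e4 + 1379/3672*e5 - 41/2040*e6


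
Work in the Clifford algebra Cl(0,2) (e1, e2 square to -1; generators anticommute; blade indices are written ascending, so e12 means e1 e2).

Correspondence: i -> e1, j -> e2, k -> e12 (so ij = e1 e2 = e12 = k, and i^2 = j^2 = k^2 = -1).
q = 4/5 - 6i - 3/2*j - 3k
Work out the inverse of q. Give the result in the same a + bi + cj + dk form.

In blades: q = 4/5 - 6*e1 - 3/2*e2 - 3*e12.
With qbar = 4/5 + 6*e1 + 3/2*e2 + 3*e12 (scalar fixed, mapped units negated), q qbar = 4789/100 (the sum of squared coefficients), so q^-1 = qbar / (4789/100) = 80/4789 + 600/4789*e1 + 150/4789*e2 + 300/4789*e12; translating back:
Answer: 80/4789 + 600/4789*i + 150/4789*j + 300/4789*k


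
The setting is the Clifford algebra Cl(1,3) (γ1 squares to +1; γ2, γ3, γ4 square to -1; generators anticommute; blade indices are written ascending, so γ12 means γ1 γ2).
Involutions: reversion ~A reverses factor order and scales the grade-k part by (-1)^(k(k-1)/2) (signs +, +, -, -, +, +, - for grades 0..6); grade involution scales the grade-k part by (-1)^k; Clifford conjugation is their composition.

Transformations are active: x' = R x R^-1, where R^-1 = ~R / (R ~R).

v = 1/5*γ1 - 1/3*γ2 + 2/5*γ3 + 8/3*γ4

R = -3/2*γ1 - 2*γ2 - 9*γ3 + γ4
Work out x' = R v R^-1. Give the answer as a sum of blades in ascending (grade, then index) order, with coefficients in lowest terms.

~R = -3/2*γ1 - 2*γ2 - 9*γ3 + γ4, and R ~R = -335/4, so R^-1 = ~R / (-335/4).
R v = -1/30 + 9/10*γ12 + 6/5*γ13 - 21/5*γ14 - 19/5*γ23 - 5*γ24 - 122/5*γ34
Answer: -337/1675*γ1 + 1667/5025*γ2 - 682/1675*γ3 - 13396/5025*γ4


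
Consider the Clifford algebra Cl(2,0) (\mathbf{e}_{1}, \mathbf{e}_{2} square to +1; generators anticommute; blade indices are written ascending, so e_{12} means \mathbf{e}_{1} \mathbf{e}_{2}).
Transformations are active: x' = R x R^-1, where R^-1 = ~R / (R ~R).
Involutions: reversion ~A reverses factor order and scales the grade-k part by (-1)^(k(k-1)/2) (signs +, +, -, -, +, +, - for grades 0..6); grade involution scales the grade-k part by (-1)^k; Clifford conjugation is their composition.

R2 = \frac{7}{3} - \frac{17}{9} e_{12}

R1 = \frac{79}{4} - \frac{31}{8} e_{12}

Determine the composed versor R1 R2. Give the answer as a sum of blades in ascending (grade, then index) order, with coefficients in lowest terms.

Distribute over the terms of R1 (each basis-blade product reordered to ascending indices, repeated generators contracted through their squares):
(\frac{79}{4}) R2 = \frac{553}{12} - \frac{1343}{36} e_{12}
(-\frac{31}{8} e_{12}) R2 = -\frac{527}{72} - \frac{217}{24} e_{12}
Summing the partial products and collecting blades:
Answer: \frac{2791}{72} - \frac{3337}{72} e_{12}


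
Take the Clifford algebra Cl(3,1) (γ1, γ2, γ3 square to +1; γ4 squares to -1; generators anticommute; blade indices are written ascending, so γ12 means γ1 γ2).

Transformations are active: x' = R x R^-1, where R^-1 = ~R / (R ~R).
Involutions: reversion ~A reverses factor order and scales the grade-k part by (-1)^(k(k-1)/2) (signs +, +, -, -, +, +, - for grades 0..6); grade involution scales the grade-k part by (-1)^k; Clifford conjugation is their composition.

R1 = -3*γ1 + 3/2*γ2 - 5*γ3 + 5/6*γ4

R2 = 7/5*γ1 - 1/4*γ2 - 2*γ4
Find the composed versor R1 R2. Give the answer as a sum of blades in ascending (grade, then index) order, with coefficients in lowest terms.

Distribute over the terms of R2 (each basis-blade product reordered to ascending indices, repeated generators contracted through their squares):
R1 (7/5*γ1) = -21/5 - 21/10*γ12 + 7*γ13 - 7/6*γ14
R1 (-1/4*γ2) = -3/8 + 3/4*γ12 - 5/4*γ23 + 5/24*γ24
R1 (-2*γ4) = 5/3 + 6*γ14 - 3*γ24 + 10*γ34
Summing the partial products and collecting blades:
Answer: -349/120 - 27/20*γ12 + 7*γ13 + 29/6*γ14 - 5/4*γ23 - 67/24*γ24 + 10*γ34


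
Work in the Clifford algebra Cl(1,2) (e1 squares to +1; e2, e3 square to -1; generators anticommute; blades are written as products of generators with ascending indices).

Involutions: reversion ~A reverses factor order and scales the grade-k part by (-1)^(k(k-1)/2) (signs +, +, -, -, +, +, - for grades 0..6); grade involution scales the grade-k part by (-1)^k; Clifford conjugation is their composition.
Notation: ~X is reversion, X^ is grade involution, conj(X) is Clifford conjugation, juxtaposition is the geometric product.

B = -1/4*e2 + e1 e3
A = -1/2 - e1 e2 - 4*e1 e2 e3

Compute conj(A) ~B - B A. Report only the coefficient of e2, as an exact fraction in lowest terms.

first term: 1/4*e1 - 31/8*e2 + 3/2*e1 e3 + e2 e3
second term: 1/4*e1 + 33/8*e2 + 1/2*e1 e3 - e2 e3
Answer: -8


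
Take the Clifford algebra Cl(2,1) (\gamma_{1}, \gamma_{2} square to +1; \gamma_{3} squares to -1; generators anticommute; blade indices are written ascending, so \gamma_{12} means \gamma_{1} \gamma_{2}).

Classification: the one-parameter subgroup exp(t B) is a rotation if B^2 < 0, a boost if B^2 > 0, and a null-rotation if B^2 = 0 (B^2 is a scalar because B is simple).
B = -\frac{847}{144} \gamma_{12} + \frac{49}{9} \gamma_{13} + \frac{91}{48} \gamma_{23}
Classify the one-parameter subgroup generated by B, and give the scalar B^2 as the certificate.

B^2 term by term: the squares give (-\frac{847}{144})^2*(\gamma_{12})^2 + (\frac{49}{9})^2*(\gamma_{13})^2 + (\frac{91}{48})^2*(\gamma_{23})^2 = \frac{717409}{20736}*(-1) + \frac{2401}{81}*(+1) + \frac{8281}{2304}*(+1) = -\frac{49}{36} (each basis 2-blade squares to minus the product of its generators' squares); cross terms between blades sharing an index anticommute and cancel. So B^2 = -\frac{49}{36}.
Answer: rotation, certificate B^2 = -\frac{49}{36}. Key observation: B^2 = -\frac{49}{36} is a conjugation invariant, so its sign decides the class regardless of the surface form of B.
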